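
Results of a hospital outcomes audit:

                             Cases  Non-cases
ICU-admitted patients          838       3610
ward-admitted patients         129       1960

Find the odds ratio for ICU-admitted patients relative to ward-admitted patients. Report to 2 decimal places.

OR = (838 × 1960) / (3610 × 129) = 1642480/465690 ≈ 3.53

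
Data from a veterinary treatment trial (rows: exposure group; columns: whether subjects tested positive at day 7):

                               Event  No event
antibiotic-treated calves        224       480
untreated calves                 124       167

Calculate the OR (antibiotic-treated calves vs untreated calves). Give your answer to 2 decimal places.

OR = (224 × 167) / (480 × 124) = 37408/59520 ≈ 0.63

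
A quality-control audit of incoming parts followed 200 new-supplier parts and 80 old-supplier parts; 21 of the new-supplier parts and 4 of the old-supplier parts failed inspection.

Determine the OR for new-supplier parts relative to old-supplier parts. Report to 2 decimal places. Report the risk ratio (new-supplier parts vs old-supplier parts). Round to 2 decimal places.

OR = 2.23; RR = 2.10

odds, new-supplier parts = 21/179 = 0.1173
odds, old-supplier parts = 4/76 = 0.0526
OR = 0.1173 / 0.0526 = 2.23
risk, new-supplier parts = 21/200 = 0.1050
risk, old-supplier parts = 4/80 = 0.0500
RR = 0.1050 / 0.0500 = 2.10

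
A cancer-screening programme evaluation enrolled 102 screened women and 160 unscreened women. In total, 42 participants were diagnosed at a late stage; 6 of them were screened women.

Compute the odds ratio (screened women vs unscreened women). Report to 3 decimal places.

0.215

screened women without the outcome: 102 − 6 = 96
unscreened women with the outcome: 42 − 6 = 36
unscreened women without the outcome: 160 − 36 = 124
odds, screened women = 6/96 = 0.0625
odds, unscreened women = 36/124 = 0.2903
OR = 0.0625 / 0.2903 = 0.215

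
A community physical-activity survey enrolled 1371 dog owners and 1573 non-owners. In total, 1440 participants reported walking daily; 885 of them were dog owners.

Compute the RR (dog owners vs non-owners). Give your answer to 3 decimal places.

dog owners without the outcome: 1371 − 885 = 486
non-owners with the outcome: 1440 − 885 = 555
non-owners without the outcome: 1573 − 555 = 1018
risk, dog owners = 885/1371 = 0.6455
risk, non-owners = 555/1573 = 0.3528
RR = 0.6455 / 0.3528 = 1.830

1.830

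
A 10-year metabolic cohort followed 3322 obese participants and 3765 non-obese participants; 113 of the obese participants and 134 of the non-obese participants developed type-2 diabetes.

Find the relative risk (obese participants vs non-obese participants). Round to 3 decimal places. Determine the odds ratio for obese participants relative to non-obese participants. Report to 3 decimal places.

RR = 0.956; OR = 0.954

risk, obese participants = 113/3322 = 0.03402
risk, non-obese participants = 134/3765 = 0.03559
RR = 0.03402 / 0.03559 = 0.956
OR = (113 × 3631) / (3209 × 134) = 410303/430006 ≈ 0.954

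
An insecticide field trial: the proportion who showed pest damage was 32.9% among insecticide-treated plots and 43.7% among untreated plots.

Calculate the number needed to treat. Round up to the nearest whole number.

10

absolute risk difference = 0.108000
1 / 0.108000 = 9.259 → round up → 10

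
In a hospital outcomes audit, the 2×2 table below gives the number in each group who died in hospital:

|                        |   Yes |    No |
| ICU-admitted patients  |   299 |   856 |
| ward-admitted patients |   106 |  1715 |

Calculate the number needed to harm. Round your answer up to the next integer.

NNH = 5

risk, ICU-admitted patients = 299/1155 = 0.258874
risk, ward-admitted patients = 106/1821 = 0.058210
absolute risk difference = 0.200665
1 / 0.200665 = 4.983 → round up → 5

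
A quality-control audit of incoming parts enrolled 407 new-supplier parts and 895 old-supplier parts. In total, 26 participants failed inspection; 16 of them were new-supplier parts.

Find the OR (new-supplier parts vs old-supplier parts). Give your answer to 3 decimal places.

new-supplier parts without the outcome: 407 − 16 = 391
old-supplier parts with the outcome: 26 − 16 = 10
old-supplier parts without the outcome: 895 − 10 = 885
OR = (16 × 885) / (391 × 10) = 14160/3910 ≈ 3.621

3.621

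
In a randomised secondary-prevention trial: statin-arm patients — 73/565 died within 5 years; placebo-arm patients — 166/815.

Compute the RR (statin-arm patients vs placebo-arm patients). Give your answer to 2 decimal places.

RR ≈ 0.63

risk, statin-arm patients = 73/565 = 0.1292
risk, placebo-arm patients = 166/815 = 0.2037
RR = 0.1292 / 0.2037 = 0.63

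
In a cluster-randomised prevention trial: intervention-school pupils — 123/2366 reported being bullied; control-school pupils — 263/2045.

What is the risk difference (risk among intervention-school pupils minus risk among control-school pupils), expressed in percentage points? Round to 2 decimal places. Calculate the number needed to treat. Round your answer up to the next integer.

risk, intervention-school pupils = 123/2366 = 0.0520
risk, control-school pupils = 263/2045 = 0.1286
risk difference = 0.0520 − 0.1286 = -0.0766 → -7.66 percentage points
absolute risk difference = 0.076620
1 / 0.076620 = 13.051 → round up → 14

RD = -7.66; NNT = 14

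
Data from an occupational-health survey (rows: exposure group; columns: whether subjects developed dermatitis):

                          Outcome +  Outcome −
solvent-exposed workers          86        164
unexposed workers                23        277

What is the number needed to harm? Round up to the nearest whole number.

NNH: 4

risk, solvent-exposed workers = 86/250 = 0.344000
risk, unexposed workers = 23/300 = 0.076667
absolute risk difference = 0.267333
1 / 0.267333 = 3.741 → round up → 4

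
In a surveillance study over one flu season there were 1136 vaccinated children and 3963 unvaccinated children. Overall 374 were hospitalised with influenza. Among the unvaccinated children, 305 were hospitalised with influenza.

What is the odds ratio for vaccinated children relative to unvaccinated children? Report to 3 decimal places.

OR ≈ 0.776

vaccinated children with the outcome: 374 − 305 = 69
vaccinated children without the outcome: 1136 − 69 = 1067
unvaccinated children without the outcome: 3963 − 305 = 3658
OR = (69 × 3658) / (1067 × 305) = 252402/325435 ≈ 0.776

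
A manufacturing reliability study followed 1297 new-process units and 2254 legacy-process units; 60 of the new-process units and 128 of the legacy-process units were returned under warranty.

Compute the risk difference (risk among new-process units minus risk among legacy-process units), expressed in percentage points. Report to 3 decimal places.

RD: -1.053

risk, new-process units = 60/1297 = 0.04626
risk, legacy-process units = 128/2254 = 0.05679
risk difference = 0.04626 − 0.05679 = -0.01053 → -1.053 percentage points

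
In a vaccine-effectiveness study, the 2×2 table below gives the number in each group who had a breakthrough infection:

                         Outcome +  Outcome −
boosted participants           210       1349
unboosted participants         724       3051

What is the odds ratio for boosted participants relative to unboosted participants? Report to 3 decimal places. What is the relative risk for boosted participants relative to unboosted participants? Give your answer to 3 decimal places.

odds, boosted participants = 210/1349 = 0.1557
odds, unboosted participants = 724/3051 = 0.2373
OR = 0.1557 / 0.2373 = 0.656
risk, boosted participants = 210/1559 = 0.1347
risk, unboosted participants = 724/3775 = 0.1918
RR = 0.1347 / 0.1918 = 0.702

OR = 0.656; RR = 0.702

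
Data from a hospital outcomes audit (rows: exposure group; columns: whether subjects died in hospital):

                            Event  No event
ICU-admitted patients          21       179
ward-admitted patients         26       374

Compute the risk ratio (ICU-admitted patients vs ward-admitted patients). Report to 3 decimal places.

risk, ICU-admitted patients = 21/200 = 0.1050
risk, ward-admitted patients = 26/400 = 0.0650
RR = 0.1050 / 0.0650 = 1.615

1.615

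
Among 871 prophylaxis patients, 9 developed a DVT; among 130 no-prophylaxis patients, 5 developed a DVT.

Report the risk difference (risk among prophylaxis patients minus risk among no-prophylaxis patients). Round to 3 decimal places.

RD: -0.028

risk, prophylaxis patients = 9/871 = 0.01033
risk, no-prophylaxis patients = 5/130 = 0.03846
risk difference = 0.01033 − 0.03846 = -0.028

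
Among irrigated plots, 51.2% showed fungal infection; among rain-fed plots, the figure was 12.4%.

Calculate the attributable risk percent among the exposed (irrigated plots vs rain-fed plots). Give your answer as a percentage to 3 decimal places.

AR% = (0.5120 − 0.1240) / 0.5120 = 0.7578 → 75.781%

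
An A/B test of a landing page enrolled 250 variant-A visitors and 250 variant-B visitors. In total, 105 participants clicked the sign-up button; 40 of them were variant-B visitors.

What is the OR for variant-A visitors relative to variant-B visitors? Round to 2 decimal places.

variant-A visitors with the outcome: 105 − 40 = 65
variant-A visitors without the outcome: 250 − 65 = 185
variant-B visitors without the outcome: 250 − 40 = 210
odds, variant-A visitors = 65/185 = 0.3514
odds, variant-B visitors = 40/210 = 0.1905
OR = 0.3514 / 0.1905 = 1.84

OR = 1.84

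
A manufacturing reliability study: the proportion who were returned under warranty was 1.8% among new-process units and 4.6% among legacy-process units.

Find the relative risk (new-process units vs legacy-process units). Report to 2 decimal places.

RR = 0.01800 / 0.04600 = 0.39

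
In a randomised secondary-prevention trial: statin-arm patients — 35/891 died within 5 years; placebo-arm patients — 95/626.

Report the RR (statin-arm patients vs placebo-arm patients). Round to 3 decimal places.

RR: 0.259

risk, statin-arm patients = 35/891 = 0.03928
risk, placebo-arm patients = 95/626 = 0.15176
RR = 0.03928 / 0.15176 = 0.259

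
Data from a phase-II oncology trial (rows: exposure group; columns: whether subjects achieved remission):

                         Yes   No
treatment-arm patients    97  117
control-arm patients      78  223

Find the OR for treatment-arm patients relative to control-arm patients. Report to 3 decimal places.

OR = (97 × 223) / (117 × 78) = 21631/9126 ≈ 2.370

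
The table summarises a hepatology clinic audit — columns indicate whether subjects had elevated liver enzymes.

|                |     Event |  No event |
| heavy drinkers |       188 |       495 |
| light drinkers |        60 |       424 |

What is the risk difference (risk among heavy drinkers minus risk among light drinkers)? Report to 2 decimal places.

risk, heavy drinkers = 188/683 = 0.2753
risk, light drinkers = 60/484 = 0.1240
risk difference = 0.2753 − 0.1240 = 0.15

RD: 0.15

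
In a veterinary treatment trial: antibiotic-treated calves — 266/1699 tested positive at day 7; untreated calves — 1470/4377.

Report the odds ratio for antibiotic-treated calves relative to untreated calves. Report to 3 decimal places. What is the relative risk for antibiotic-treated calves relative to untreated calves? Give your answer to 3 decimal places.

odds, antibiotic-treated calves = 266/1433 = 0.1856
odds, untreated calves = 1470/2907 = 0.5057
OR = 0.1856 / 0.5057 = 0.367
risk, antibiotic-treated calves = 266/1699 = 0.1566
risk, untreated calves = 1470/4377 = 0.3358
RR = 0.1566 / 0.3358 = 0.466

OR = 0.367; RR = 0.466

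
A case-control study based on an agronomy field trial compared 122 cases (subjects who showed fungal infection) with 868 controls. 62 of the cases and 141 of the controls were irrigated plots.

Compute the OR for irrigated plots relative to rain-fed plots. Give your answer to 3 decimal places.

OR = (62 × 727) / (141 × 60) = 45074/8460 ≈ 5.328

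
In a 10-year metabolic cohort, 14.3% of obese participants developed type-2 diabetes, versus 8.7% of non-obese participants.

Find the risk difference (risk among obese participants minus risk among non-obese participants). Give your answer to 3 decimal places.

risk difference = 0.1430 − 0.0870 = 0.056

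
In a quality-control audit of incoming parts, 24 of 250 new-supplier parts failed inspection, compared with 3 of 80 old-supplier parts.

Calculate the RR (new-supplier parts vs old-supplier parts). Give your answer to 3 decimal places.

risk, new-supplier parts = 24/250 = 0.09600
risk, old-supplier parts = 3/80 = 0.03750
RR = 0.09600 / 0.03750 = 2.560

RR = 2.560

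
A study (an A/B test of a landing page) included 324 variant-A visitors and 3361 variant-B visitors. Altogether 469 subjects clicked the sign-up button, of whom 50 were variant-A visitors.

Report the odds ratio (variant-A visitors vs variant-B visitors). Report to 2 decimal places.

OR = 1.28

variant-A visitors without the outcome: 324 − 50 = 274
variant-B visitors with the outcome: 469 − 50 = 419
variant-B visitors without the outcome: 3361 − 419 = 2942
odds, variant-A visitors = 50/274 = 0.1825
odds, variant-B visitors = 419/2942 = 0.1424
OR = 0.1825 / 0.1424 = 1.28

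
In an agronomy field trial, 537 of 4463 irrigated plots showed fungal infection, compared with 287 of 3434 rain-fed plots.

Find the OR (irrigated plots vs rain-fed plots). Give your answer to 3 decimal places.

OR = (537 × 3147) / (3926 × 287) = 1689939/1126762 ≈ 1.500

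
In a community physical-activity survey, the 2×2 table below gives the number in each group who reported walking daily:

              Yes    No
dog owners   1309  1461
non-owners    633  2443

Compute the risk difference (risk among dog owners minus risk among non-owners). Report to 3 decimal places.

RD = 0.267

risk, dog owners = 1309/2770 = 0.4726
risk, non-owners = 633/3076 = 0.2058
risk difference = 0.4726 − 0.2058 = 0.267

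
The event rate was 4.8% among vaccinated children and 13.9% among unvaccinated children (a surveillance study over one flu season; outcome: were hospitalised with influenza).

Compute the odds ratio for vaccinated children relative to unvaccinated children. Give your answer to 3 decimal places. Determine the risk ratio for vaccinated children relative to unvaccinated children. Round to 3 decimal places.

odds, vaccinated children = 0.04800/0.95200 = 0.05042
odds, unvaccinated children = 0.13900/0.86100 = 0.16144
OR = 0.05042 / 0.16144 = 0.312
RR = 0.04800 / 0.13900 = 0.345

OR = 0.312; RR = 0.345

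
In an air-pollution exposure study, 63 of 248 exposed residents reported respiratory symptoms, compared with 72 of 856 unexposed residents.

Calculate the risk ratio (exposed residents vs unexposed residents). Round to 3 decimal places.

risk, exposed residents = 63/248 = 0.2540
risk, unexposed residents = 72/856 = 0.0841
RR = 0.2540 / 0.0841 = 3.020

RR ≈ 3.020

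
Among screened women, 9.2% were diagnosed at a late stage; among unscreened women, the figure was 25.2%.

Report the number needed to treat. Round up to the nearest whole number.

absolute risk difference = 0.160000
1 / 0.160000 = 6.250 → round up → 7

NNT ≈ 7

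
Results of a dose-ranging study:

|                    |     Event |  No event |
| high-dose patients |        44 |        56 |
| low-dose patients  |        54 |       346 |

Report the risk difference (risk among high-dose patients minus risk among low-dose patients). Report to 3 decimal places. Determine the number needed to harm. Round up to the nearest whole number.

risk, high-dose patients = 44/100 = 0.4400
risk, low-dose patients = 54/400 = 0.1350
risk difference = 0.4400 − 0.1350 = 0.305
absolute risk difference = 0.305000
1 / 0.305000 = 3.279 → round up → 4

RD = 0.305; NNH = 4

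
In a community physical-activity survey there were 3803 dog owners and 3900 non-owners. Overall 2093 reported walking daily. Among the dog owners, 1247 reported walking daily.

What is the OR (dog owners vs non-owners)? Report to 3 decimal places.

1.761

dog owners without the outcome: 3803 − 1247 = 2556
non-owners with the outcome: 2093 − 1247 = 846
non-owners without the outcome: 3900 − 846 = 3054
OR = (1247 × 3054) / (2556 × 846) = 3808338/2162376 ≈ 1.761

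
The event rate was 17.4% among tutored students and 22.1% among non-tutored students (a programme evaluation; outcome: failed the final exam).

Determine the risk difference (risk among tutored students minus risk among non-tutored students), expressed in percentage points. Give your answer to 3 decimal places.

RD ≈ -4.700

risk difference = 0.1740 − 0.2210 = -0.0470 → -4.700 percentage points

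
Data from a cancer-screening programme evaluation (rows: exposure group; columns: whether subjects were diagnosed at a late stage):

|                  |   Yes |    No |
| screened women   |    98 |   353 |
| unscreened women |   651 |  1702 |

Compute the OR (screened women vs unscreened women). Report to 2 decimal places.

odds, screened women = 98/353 = 0.2776
odds, unscreened women = 651/1702 = 0.3825
OR = 0.2776 / 0.3825 = 0.73

OR: 0.73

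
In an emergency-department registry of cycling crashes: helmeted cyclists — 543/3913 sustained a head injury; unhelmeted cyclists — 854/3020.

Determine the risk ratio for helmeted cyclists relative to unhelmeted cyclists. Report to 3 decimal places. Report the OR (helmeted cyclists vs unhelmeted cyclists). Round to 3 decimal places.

RR = 0.491; OR = 0.409

risk, helmeted cyclists = 543/3913 = 0.1388
risk, unhelmeted cyclists = 854/3020 = 0.2828
RR = 0.1388 / 0.2828 = 0.491
OR = (543 × 2166) / (3370 × 854) = 1176138/2877980 ≈ 0.409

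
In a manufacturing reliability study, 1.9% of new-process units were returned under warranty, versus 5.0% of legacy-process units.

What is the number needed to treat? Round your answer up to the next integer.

absolute risk difference = 0.031000
1 / 0.031000 = 32.258 → round up → 33

NNT: 33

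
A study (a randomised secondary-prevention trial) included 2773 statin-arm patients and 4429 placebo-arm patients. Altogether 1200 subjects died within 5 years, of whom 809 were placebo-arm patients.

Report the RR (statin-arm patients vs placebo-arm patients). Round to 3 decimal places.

statin-arm patients with the outcome: 1200 − 809 = 391
statin-arm patients without the outcome: 2773 − 391 = 2382
placebo-arm patients without the outcome: 4429 − 809 = 3620
risk, statin-arm patients = 391/2773 = 0.1410
risk, placebo-arm patients = 809/4429 = 0.1827
RR = 0.1410 / 0.1827 = 0.772

0.772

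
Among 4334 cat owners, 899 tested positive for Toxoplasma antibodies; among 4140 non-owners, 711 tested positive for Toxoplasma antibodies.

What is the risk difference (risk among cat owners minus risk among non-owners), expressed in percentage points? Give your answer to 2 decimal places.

risk, cat owners = 899/4334 = 0.2074
risk, non-owners = 711/4140 = 0.1717
risk difference = 0.2074 − 0.1717 = 0.0357 → 3.57 percentage points

RD = 3.57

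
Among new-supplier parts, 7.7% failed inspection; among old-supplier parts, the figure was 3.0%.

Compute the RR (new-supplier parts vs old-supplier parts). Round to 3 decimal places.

RR = 0.07700 / 0.03000 = 2.567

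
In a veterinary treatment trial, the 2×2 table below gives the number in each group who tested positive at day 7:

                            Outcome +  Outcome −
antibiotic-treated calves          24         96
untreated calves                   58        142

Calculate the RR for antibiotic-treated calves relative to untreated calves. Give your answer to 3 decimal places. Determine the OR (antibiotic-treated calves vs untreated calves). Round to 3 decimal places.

RR = 0.690; OR = 0.612

risk, antibiotic-treated calves = 24/120 = 0.2000
risk, untreated calves = 58/200 = 0.2900
RR = 0.2000 / 0.2900 = 0.690
odds, antibiotic-treated calves = 24/96 = 0.2500
odds, untreated calves = 58/142 = 0.4085
OR = 0.2500 / 0.4085 = 0.612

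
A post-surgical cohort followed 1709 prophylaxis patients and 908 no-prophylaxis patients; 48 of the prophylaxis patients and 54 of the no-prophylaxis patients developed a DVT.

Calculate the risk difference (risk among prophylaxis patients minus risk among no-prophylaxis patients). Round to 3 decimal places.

risk, prophylaxis patients = 48/1709 = 0.02809
risk, no-prophylaxis patients = 54/908 = 0.05947
risk difference = 0.02809 − 0.05947 = -0.031

-0.031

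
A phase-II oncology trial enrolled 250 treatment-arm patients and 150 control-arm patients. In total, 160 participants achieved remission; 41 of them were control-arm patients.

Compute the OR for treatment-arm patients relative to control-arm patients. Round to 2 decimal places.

treatment-arm patients with the outcome: 160 − 41 = 119
treatment-arm patients without the outcome: 250 − 119 = 131
control-arm patients without the outcome: 150 − 41 = 109
OR = (119 × 109) / (131 × 41) = 12971/5371 ≈ 2.42

2.42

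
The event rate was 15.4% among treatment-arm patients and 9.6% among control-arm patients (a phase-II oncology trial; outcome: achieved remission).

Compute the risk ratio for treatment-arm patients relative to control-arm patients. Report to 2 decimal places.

RR = 0.1540 / 0.0960 = 1.60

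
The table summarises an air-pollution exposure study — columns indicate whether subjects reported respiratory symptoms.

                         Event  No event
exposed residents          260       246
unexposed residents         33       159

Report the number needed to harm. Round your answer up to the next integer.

risk, exposed residents = 260/506 = 0.513834
risk, unexposed residents = 33/192 = 0.171875
absolute risk difference = 0.341959
1 / 0.341959 = 2.924 → round up → 3

NNH: 3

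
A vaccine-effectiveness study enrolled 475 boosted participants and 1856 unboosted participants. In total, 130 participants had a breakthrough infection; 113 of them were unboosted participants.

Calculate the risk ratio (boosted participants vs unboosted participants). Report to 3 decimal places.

RR = 0.588

boosted participants with the outcome: 130 − 113 = 17
boosted participants without the outcome: 475 − 17 = 458
unboosted participants without the outcome: 1856 − 113 = 1743
risk, boosted participants = 17/475 = 0.03579
risk, unboosted participants = 113/1856 = 0.06088
RR = 0.03579 / 0.06088 = 0.588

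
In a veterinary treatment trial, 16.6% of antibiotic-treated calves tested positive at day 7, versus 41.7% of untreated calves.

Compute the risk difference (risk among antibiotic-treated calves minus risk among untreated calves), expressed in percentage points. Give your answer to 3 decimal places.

risk difference = 0.1660 − 0.4170 = -0.2510 → -25.100 percentage points

-25.100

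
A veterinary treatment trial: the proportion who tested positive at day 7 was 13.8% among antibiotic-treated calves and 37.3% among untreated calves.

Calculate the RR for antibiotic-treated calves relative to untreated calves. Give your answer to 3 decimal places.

RR = 0.1380 / 0.3730 = 0.370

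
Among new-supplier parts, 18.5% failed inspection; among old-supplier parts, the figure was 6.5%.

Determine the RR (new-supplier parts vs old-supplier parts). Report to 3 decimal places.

RR = 0.1850 / 0.0650 = 2.846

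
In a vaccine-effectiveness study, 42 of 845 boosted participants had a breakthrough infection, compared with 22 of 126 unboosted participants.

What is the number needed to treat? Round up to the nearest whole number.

9

risk, boosted participants = 42/845 = 0.049704
risk, unboosted participants = 22/126 = 0.174603
absolute risk difference = 0.124899
1 / 0.124899 = 8.006 → round up → 9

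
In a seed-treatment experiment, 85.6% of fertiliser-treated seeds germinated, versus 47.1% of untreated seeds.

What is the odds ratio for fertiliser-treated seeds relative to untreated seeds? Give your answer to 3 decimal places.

6.676

odds, fertiliser-treated seeds = 0.8560/0.1440 = 5.9444
odds, untreated seeds = 0.4710/0.5290 = 0.8904
OR = 5.9444 / 0.8904 = 6.676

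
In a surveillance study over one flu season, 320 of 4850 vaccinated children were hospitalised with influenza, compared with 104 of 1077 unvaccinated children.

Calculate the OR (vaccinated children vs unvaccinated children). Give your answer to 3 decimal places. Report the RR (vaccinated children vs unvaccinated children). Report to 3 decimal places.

OR = (320 × 973) / (4530 × 104) = 311360/471120 ≈ 0.661
risk, vaccinated children = 320/4850 = 0.0660
risk, unvaccinated children = 104/1077 = 0.0966
RR = 0.0660 / 0.0966 = 0.683

OR = 0.661; RR = 0.683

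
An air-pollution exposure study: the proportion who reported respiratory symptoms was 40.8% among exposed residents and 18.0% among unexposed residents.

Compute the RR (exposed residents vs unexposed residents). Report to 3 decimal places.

RR = 0.4080 / 0.1800 = 2.267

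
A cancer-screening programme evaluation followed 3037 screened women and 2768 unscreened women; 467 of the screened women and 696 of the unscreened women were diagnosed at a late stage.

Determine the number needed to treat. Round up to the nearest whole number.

risk, screened women = 467/3037 = 0.153770
risk, unscreened women = 696/2768 = 0.251445
absolute risk difference = 0.097675
1 / 0.097675 = 10.238 → round up → 11

NNT ≈ 11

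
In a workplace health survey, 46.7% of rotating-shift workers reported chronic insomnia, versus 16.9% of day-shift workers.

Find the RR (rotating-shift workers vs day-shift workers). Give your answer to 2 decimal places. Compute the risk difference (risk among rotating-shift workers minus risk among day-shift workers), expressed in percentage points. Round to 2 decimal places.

RR = 0.4670 / 0.1690 = 2.76
risk difference = 0.4670 − 0.1690 = 0.2980 → 29.80 percentage points

RR = 2.76; RD = 29.80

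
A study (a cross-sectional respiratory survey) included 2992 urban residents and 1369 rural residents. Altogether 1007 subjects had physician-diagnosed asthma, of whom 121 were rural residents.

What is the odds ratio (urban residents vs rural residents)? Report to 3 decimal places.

urban residents with the outcome: 1007 − 121 = 886
urban residents without the outcome: 2992 − 886 = 2106
rural residents without the outcome: 1369 − 121 = 1248
OR = (886 × 1248) / (2106 × 121) = 1105728/254826 ≈ 4.339

OR = 4.339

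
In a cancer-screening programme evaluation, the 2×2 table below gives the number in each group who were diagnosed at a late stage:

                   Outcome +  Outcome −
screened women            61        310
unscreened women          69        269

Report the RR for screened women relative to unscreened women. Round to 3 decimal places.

risk, screened women = 61/371 = 0.1644
risk, unscreened women = 69/338 = 0.2041
RR = 0.1644 / 0.2041 = 0.805

0.805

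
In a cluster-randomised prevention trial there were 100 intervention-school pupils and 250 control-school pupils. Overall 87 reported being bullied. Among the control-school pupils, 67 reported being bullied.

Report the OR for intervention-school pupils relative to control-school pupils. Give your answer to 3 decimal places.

intervention-school pupils with the outcome: 87 − 67 = 20
intervention-school pupils without the outcome: 100 − 20 = 80
control-school pupils without the outcome: 250 − 67 = 183
OR = (20 × 183) / (80 × 67) = 3660/5360 ≈ 0.683

0.683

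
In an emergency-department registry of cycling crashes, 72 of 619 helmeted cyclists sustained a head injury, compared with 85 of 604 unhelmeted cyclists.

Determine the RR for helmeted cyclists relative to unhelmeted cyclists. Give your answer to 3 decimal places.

RR ≈ 0.827

risk, helmeted cyclists = 72/619 = 0.1163
risk, unhelmeted cyclists = 85/604 = 0.1407
RR = 0.1163 / 0.1407 = 0.827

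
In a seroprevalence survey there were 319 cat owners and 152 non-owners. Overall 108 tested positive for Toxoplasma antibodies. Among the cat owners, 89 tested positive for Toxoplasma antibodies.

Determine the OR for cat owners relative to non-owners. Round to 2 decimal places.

OR ≈ 2.71

cat owners without the outcome: 319 − 89 = 230
non-owners with the outcome: 108 − 89 = 19
non-owners without the outcome: 152 − 19 = 133
odds, cat owners = 89/230 = 0.3870
odds, non-owners = 19/133 = 0.1429
OR = 0.3870 / 0.1429 = 2.71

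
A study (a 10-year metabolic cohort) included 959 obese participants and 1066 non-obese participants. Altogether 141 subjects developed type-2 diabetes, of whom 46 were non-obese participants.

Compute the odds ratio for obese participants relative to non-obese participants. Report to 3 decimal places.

obese participants with the outcome: 141 − 46 = 95
obese participants without the outcome: 959 − 95 = 864
non-obese participants without the outcome: 1066 − 46 = 1020
odds, obese participants = 95/864 = 0.10995
odds, non-obese participants = 46/1020 = 0.04510
OR = 0.10995 / 0.04510 = 2.438

2.438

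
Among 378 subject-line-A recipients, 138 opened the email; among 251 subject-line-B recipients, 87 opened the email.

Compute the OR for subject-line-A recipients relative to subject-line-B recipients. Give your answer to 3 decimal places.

OR = (138 × 164) / (240 × 87) = 22632/20880 ≈ 1.084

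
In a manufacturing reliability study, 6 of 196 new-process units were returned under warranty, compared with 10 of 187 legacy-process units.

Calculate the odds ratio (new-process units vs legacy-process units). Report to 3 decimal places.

0.559

odds, new-process units = 6/190 = 0.03158
odds, legacy-process units = 10/177 = 0.05650
OR = 0.03158 / 0.05650 = 0.559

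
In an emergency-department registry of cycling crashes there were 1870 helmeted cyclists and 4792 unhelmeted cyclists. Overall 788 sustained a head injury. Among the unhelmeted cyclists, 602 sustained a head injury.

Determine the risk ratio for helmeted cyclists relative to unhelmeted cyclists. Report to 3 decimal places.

RR = 0.792

helmeted cyclists with the outcome: 788 − 602 = 186
helmeted cyclists without the outcome: 1870 − 186 = 1684
unhelmeted cyclists without the outcome: 4792 − 602 = 4190
risk, helmeted cyclists = 186/1870 = 0.0995
risk, unhelmeted cyclists = 602/4792 = 0.1256
RR = 0.0995 / 0.1256 = 0.792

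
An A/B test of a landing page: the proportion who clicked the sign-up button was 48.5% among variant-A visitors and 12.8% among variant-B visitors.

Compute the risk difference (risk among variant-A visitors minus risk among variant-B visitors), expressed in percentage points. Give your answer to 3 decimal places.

risk difference = 0.4850 − 0.1280 = 0.3570 → 35.700 percentage points

35.700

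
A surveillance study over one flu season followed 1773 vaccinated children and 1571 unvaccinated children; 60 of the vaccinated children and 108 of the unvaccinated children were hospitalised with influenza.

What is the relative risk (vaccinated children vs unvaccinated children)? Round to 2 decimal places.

risk, vaccinated children = 60/1773 = 0.03384
risk, unvaccinated children = 108/1571 = 0.06875
RR = 0.03384 / 0.06875 = 0.49

RR: 0.49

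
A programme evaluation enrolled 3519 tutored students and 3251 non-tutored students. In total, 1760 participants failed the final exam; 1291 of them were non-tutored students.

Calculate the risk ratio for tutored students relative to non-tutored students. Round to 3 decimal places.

RR: 0.336

tutored students with the outcome: 1760 − 1291 = 469
tutored students without the outcome: 3519 − 469 = 3050
non-tutored students without the outcome: 3251 − 1291 = 1960
risk, tutored students = 469/3519 = 0.1333
risk, non-tutored students = 1291/3251 = 0.3971
RR = 0.1333 / 0.3971 = 0.336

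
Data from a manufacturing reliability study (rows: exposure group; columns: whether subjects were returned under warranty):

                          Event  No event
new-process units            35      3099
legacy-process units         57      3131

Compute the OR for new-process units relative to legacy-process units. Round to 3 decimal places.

OR = (35 × 3131) / (3099 × 57) = 109585/176643 ≈ 0.620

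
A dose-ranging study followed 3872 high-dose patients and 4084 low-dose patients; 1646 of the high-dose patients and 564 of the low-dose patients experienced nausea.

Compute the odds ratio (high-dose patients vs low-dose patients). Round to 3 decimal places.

odds, high-dose patients = 1646/2226 = 0.7394
odds, low-dose patients = 564/3520 = 0.1602
OR = 0.7394 / 0.1602 = 4.615

4.615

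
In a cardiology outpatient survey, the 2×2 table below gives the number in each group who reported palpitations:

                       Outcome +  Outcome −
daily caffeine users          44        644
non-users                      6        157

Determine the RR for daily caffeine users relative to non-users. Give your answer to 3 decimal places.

risk, daily caffeine users = 44/688 = 0.06395
risk, non-users = 6/163 = 0.03681
RR = 0.06395 / 0.03681 = 1.737

RR = 1.737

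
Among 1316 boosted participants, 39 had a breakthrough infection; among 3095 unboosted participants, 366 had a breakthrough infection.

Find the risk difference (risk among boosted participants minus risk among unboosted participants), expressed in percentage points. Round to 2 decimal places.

risk, boosted participants = 39/1316 = 0.02964
risk, unboosted participants = 366/3095 = 0.11826
risk difference = 0.02964 − 0.11826 = -0.08862 → -8.86 percentage points

RD ≈ -8.86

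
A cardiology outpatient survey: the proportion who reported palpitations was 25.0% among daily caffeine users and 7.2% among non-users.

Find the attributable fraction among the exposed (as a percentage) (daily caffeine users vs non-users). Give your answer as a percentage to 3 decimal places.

AR% = (0.2500 − 0.0720) / 0.2500 = 0.7120 → 71.200%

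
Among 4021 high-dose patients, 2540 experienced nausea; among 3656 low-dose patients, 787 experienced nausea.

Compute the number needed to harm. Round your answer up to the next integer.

risk, high-dose patients = 2540/4021 = 0.631684
risk, low-dose patients = 787/3656 = 0.215263
absolute risk difference = 0.416421
1 / 0.416421 = 2.401 → round up → 3

NNH: 3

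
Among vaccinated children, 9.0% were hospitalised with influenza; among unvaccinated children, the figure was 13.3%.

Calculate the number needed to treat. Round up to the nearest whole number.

NNT: 24

absolute risk difference = 0.043000
1 / 0.043000 = 23.256 → round up → 24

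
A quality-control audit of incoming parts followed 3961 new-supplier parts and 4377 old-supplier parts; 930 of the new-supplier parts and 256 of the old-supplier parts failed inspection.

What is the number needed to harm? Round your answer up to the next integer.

risk, new-supplier parts = 930/3961 = 0.234789
risk, old-supplier parts = 256/4377 = 0.058488
absolute risk difference = 0.176302
1 / 0.176302 = 5.672 → round up → 6

NNH ≈ 6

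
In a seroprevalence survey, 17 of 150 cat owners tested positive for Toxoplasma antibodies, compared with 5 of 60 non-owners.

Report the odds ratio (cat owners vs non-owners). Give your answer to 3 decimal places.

OR = (17 × 55) / (133 × 5) = 935/665 ≈ 1.406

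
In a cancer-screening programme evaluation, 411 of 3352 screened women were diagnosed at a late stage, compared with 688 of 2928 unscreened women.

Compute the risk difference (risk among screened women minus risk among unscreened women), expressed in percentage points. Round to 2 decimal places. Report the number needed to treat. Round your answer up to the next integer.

risk, screened women = 411/3352 = 0.1226
risk, unscreened women = 688/2928 = 0.2350
risk difference = 0.1226 − 0.2350 = -0.1124 → -11.24 percentage points
absolute risk difference = 0.112359
1 / 0.112359 = 8.900 → round up → 9

RD = -11.24; NNT = 9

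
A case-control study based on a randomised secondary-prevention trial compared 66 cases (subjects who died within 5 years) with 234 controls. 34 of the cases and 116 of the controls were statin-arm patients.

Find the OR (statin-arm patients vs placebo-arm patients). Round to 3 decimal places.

OR = (34 × 118) / (116 × 32) = 4012/3712 ≈ 1.081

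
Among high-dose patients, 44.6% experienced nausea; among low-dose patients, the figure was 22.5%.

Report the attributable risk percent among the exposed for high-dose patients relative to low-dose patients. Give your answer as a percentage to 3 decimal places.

AR% = (0.4460 − 0.2250) / 0.4460 = 0.4955 → 49.552%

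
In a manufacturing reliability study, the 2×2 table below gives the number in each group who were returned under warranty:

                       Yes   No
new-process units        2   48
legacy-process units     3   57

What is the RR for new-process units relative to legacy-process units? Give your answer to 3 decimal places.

risk, new-process units = 2/50 = 0.04000
risk, legacy-process units = 3/60 = 0.05000
RR = 0.04000 / 0.05000 = 0.800

RR = 0.800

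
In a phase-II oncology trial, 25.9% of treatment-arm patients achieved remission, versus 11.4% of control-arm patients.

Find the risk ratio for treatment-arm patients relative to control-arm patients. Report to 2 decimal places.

RR = 0.2590 / 0.1140 = 2.27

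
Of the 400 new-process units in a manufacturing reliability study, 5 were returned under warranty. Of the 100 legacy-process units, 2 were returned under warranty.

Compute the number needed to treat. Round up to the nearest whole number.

risk, new-process units = 5/400 = 0.012500
risk, legacy-process units = 2/100 = 0.020000
absolute risk difference = 0.007500
1 / 0.007500 = 133.333 → round up → 134

NNT ≈ 134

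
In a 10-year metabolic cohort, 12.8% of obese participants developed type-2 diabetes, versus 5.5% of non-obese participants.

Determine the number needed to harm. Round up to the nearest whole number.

absolute risk difference = 0.073000
1 / 0.073000 = 13.699 → round up → 14

14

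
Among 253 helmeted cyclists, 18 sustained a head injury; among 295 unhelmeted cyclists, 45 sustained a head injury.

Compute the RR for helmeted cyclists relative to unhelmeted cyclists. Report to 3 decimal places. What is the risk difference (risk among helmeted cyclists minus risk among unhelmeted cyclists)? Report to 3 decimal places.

risk, helmeted cyclists = 18/253 = 0.0711
risk, unhelmeted cyclists = 45/295 = 0.1525
RR = 0.0711 / 0.1525 = 0.466
risk difference = 0.0711 − 0.1525 = -0.081

RR = 0.466; RD = -0.081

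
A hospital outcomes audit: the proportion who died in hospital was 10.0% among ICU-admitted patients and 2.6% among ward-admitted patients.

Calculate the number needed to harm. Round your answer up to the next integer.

absolute risk difference = 0.074000
1 / 0.074000 = 13.514 → round up → 14

NNH ≈ 14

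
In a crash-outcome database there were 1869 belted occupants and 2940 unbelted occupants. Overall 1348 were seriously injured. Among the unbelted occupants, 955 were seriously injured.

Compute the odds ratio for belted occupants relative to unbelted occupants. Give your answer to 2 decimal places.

belted occupants with the outcome: 1348 − 955 = 393
belted occupants without the outcome: 1869 − 393 = 1476
unbelted occupants without the outcome: 2940 − 955 = 1985
OR = (393 × 1985) / (1476 × 955) = 780105/1409580 ≈ 0.55

OR: 0.55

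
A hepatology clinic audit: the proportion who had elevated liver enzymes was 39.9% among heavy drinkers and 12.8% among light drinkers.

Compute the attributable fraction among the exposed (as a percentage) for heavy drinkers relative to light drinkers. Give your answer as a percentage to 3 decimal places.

AR% = (0.3990 − 0.1280) / 0.3990 = 0.6792 → 67.920%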